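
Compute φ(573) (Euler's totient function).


573 = 3 × 191
Prime factors: 3, 191
φ(573) = 573 × (1-1/3) × (1-1/191)
= 573 × 2/3 × 190/191 = 380

φ(573) = 380


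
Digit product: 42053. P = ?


4 × 2 × 0 × 5 × 3 = 0


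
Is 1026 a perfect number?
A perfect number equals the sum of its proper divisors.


Proper divisors of 1026: 1, 2, 3, 6, 9, 18, 19, 27, 38, 54, 57, 114, 171, 342, 513
Sum = 1 + 2 + 3 + 6 + 9 + 18 + 19 + 27 + 38 + 54 + 57 + 114 + 171 + 342 + 513 = 1374

No, 1026 is not perfect (1374 ≠ 1026)


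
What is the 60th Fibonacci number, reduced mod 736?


F(k) mod 736 for k=1..60:
1, 1, 2, 3, 5, 8, 13, 21, 34, 55, 89, 144, 233, 377, 610, 251, 125, 376, 501, 141, 642, 47, 689, 0, 689, 689, 642, 595, 501, 360, 125, 485, 610, 359, 233, 592, 89, 681, 34, 715, 13, 728, 5, 733, 2, 735, 1, 0, 1, 1, 2, 3, 5, 8, 13, 21, 34, 55, 89, 144
F(60) mod 736 = 144


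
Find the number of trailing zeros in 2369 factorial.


floor(2369/5) = 473
floor(2369/25) = 94
floor(2369/125) = 18
floor(2369/625) = 3
Total = 588

588 trailing zeros


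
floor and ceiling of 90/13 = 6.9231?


90/13 = 6.9231
floor = 6
ceil = 7

floor = 6, ceil = 7


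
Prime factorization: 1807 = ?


1807 / 13 = 139
139 / 139 = 1
1807 = 13 × 139


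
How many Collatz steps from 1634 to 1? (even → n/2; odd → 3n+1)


1634 → 817 → 2452 → 1226 → 613 → 1840 → 920 → 460 → 230 → 115 → 346 → 173 → 520 → 260 → 130 → 65 → 196 → 98 → 49 → 148 → 74 → 37 → 112 → 56 → 28 → 14 → 7 → 22 → 11 → 34 → 17 → 52 → 26 → 13 → 40 → 20 → 10 → 5 → 16 → 8 → 4 → 2 → 1
Total steps = 42

42 steps


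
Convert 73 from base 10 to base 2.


73 (base 10) = 73 (decimal)
73 (decimal) = 1001001 (base 2)


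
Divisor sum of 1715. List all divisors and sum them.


Divisors of 1715: 1, 5, 7, 35, 49, 245, 343, 1715
Sum = 1 + 5 + 7 + 35 + 49 + 245 + 343 + 1715 = 2400

σ(1715) = 2400


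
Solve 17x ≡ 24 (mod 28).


GCD(17, 28) = 1, unique solution
a^(-1) mod 28 = 5
x = 5 * 24 mod 28 = 8

x ≡ 8 (mod 28)


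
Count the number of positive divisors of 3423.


3423 = 3^1 × 7^1 × 163^1
d(3423) = (1+1) × (1+1) × (1+1) = 8

8 divisors


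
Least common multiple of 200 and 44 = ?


GCD(200, 44) = 4
LCM = 200*44/4 = 8800/4 = 2200

LCM = 2200


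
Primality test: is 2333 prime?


Check divisors up to sqrt(2333) = 48.3011
No divisors found.
2333 is prime.

Yes, 2333 is prime


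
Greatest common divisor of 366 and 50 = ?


366 = 7 * 50 + 16
50 = 3 * 16 + 2
16 = 8 * 2 + 0
GCD = 2


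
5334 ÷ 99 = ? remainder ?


5334 = 99 * 53 + 87
Check: 5247 + 87 = 5334

q = 53, r = 87


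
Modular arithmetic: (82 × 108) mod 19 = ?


82 × 108 = 8856
8856 mod 19 = 2


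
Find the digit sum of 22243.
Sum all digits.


2 + 2 + 2 + 4 + 3 = 13


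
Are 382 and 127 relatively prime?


Euclidean algorithm:
382 = 3 * 127 + 1
127 = 127 * 1 + 0
GCD(382, 127) = 1

Yes, coprime (GCD = 1)


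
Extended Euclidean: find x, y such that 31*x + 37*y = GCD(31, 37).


Tabular extended Euclidean (each row: r = 31*s + 37*t):
r=31, s=1, t=0
r=37, s=0, t=1
q=0: r=31, s=1, t=0   [31*(1) + 37*(0) = 31]
q=1: r=6, s=-1, t=1   [31*(-1) + 37*(1) = 6]
q=5: r=1, s=6, t=-5   [31*(6) + 37*(-5) = 1]
q=6: r=0, s=-37, t=31   [31*(-37) + 37*(31) = 0]
GCD = 1; from the row with r=1: x=6, y=-5
Check: 31*(6) + 37*(-5) = 186 - 185 = 1

GCD = 1, x = 6, y = -5


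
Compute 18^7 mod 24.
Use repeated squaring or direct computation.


18^1 mod 24 = 18
18^2 mod 24 = 12
18^3 mod 24 = 0
18^4 mod 24 = 0
18^5 mod 24 = 0
18^6 mod 24 = 0
18^7 mod 24 = 0


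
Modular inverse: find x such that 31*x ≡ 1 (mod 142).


Use the extended Euclidean algorithm on (142, 31); each row r = 142*s + 31*t:
r=142, s=1, t=0
r=31, s=0, t=1
q=4: r=18, s=1, t=-4   [142*(1) + 31*(-4) = 18]
q=1: r=13, s=-1, t=5   [142*(-1) + 31*(5) = 13]
q=1: r=5, s=2, t=-9   [142*(2) + 31*(-9) = 5]
q=2: r=3, s=-5, t=23   [142*(-5) + 31*(23) = 3]
q=1: r=2, s=7, t=-32   [142*(7) + 31*(-32) = 2]
q=1: r=1, s=-12, t=55   [142*(-12) + 31*(55) = 1]
q=2: r=0, s=31, t=-142   [142*(31) + 31*(-142) = 0]
GCD = 1 with t = 55, so 31*(55) ≡ 1 (mod 142)
Inverse = 55 mod 142 = 55
Check: 31 * 55 = 1705 ≡ 1 (mod 142)

31^(-1) ≡ 55 (mod 142)


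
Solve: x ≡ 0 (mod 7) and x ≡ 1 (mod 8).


M = 7*8 = 56
M1 = M/7 = 8, M2 = M/8 = 7
M1^(-1) mod 7 = 1, M2^(-1) mod 8 = 7
x = 0*8*1 + 1*7*7 = 49
49 mod 56 = 49
Check: 49 mod 7 = 0 ✓, 49 mod 8 = 1 ✓

x ≡ 49 (mod 56)


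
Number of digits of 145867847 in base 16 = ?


145867847 in base 16 = 8B1C447
Number of digits = 7

7 digits (base 16)


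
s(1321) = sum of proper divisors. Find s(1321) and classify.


Proper divisors: 1
Sum = 1 = 1
1 < 1321 → deficient

s(1321) = 1 (deficient)


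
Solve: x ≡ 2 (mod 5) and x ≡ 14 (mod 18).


M = 5*18 = 90
M1 = M/5 = 18, M2 = M/18 = 5
M1^(-1) mod 5 = 2, M2^(-1) mod 18 = 11
x = 2*18*2 + 14*5*11 = 842
842 mod 90 = 32
Check: 32 mod 5 = 2 ✓, 32 mod 18 = 14 ✓

x ≡ 32 (mod 90)


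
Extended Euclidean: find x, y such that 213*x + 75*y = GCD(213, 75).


Tabular extended Euclidean (each row: r = 213*s + 75*t):
r=213, s=1, t=0
r=75, s=0, t=1
q=2: r=63, s=1, t=-2   [213*(1) + 75*(-2) = 63]
q=1: r=12, s=-1, t=3   [213*(-1) + 75*(3) = 12]
q=5: r=3, s=6, t=-17   [213*(6) + 75*(-17) = 3]
q=4: r=0, s=-25, t=71   [213*(-25) + 75*(71) = 0]
GCD = 3; from the row with r=3: x=6, y=-17
Check: 213*(6) + 75*(-17) = 1278 - 1275 = 3

GCD = 3, x = 6, y = -17


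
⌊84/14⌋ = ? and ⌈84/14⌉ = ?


84/14 = 6.0000
floor = 6
ceil = 6

floor = 6, ceil = 6


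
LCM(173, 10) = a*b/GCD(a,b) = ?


GCD(173, 10) = 1
LCM = 173*10/1 = 1730/1 = 1730

LCM = 1730


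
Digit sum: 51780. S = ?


5 + 1 + 7 + 8 + 0 = 21


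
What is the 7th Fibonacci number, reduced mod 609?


F(k) mod 609 for k=1..7:
1, 1, 2, 3, 5, 8, 13
F(7) mod 609 = 13


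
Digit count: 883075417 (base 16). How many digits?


883075417 in base 16 = 34A2A959
Number of digits = 8

8 digits (base 16)


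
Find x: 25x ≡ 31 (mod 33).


GCD(25, 33) = 1, unique solution
a^(-1) mod 33 = 4
x = 4 * 31 mod 33 = 25

x ≡ 25 (mod 33)


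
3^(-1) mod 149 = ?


Use the extended Euclidean algorithm on (149, 3); each row r = 149*s + 3*t:
r=149, s=1, t=0
r=3, s=0, t=1
q=49: r=2, s=1, t=-49   [149*(1) + 3*(-49) = 2]
q=1: r=1, s=-1, t=50   [149*(-1) + 3*(50) = 1]
q=2: r=0, s=3, t=-149   [149*(3) + 3*(-149) = 0]
GCD = 1 with t = 50, so 3*(50) ≡ 1 (mod 149)
Inverse = 50 mod 149 = 50
Check: 3 * 50 = 150 ≡ 1 (mod 149)

3^(-1) ≡ 50 (mod 149)


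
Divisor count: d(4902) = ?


4902 = 2^1 × 3^1 × 19^1 × 43^1
d(4902) = (1+1) × (1+1) × (1+1) × (1+1) = 16

16 divisors


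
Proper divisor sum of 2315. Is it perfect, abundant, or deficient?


Proper divisors: 1, 5, 463
Sum = 1 + 5 + 463 = 469
469 < 2315 → deficient

s(2315) = 469 (deficient)


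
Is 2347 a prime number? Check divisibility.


Check divisors up to sqrt(2347) = 48.4458
No divisors found.
2347 is prime.

Yes, 2347 is prime


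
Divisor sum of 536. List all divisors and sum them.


Divisors of 536: 1, 2, 4, 8, 67, 134, 268, 536
Sum = 1 + 2 + 4 + 8 + 67 + 134 + 268 + 536 = 1020

σ(536) = 1020


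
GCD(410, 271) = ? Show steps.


410 = 1 * 271 + 139
271 = 1 * 139 + 132
139 = 1 * 132 + 7
132 = 18 * 7 + 6
7 = 1 * 6 + 1
6 = 6 * 1 + 0
GCD = 1


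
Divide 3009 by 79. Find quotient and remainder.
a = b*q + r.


3009 = 79 * 38 + 7
Check: 3002 + 7 = 3009

q = 38, r = 7


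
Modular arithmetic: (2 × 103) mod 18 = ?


2 × 103 = 206
206 mod 18 = 8


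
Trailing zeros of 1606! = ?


floor(1606/5) = 321
floor(1606/25) = 64
floor(1606/125) = 12
floor(1606/625) = 2
Total = 399

399 trailing zeros


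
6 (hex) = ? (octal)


6 (base 16) = 6 (decimal)
6 (decimal) = 6 (base 8)


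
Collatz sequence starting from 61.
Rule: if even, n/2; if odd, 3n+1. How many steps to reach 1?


61 → 184 → 92 → 46 → 23 → 70 → 35 → 106 → 53 → 160 → 80 → 40 → 20 → 10 → 5 → 16 → 8 → 4 → 2 → 1
Total steps = 19

19 steps


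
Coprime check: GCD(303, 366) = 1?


Euclidean algorithm:
366 = 1 * 303 + 63
303 = 4 * 63 + 51
63 = 1 * 51 + 12
51 = 4 * 12 + 3
12 = 4 * 3 + 0
GCD(303, 366) = 3

No, not coprime (GCD = 3)


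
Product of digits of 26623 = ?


2 × 6 × 6 × 2 × 3 = 432


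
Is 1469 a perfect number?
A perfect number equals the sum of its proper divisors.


Proper divisors of 1469: 1, 13, 113
Sum = 1 + 13 + 113 = 127

No, 1469 is not perfect (127 ≠ 1469)


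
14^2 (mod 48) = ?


14^1 mod 48 = 14
14^2 mod 48 = 4


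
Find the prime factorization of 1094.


1094 / 2 = 547
547 / 547 = 1
1094 = 2 × 547


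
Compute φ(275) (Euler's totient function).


275 = 5^2 × 11
Prime factors: 5, 11
φ(275) = 275 × (1-1/5) × (1-1/11)
= 275 × 4/5 × 10/11 = 200

φ(275) = 200


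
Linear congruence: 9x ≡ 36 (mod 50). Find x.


GCD(9, 50) = 1, unique solution
a^(-1) mod 50 = 39
x = 39 * 36 mod 50 = 4

x ≡ 4 (mod 50)


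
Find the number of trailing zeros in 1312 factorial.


floor(1312/5) = 262
floor(1312/25) = 52
floor(1312/125) = 10
floor(1312/625) = 2
Total = 326

326 trailing zeros


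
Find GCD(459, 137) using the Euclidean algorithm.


459 = 3 * 137 + 48
137 = 2 * 48 + 41
48 = 1 * 41 + 7
41 = 5 * 7 + 6
7 = 1 * 6 + 1
6 = 6 * 1 + 0
GCD = 1


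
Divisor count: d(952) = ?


952 = 2^3 × 7^1 × 17^1
d(952) = (3+1) × (1+1) × (1+1) = 16

16 divisors


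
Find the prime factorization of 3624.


3624 / 2 = 1812
1812 / 2 = 906
906 / 2 = 453
453 / 3 = 151
151 / 151 = 1
3624 = 2^3 × 3 × 151


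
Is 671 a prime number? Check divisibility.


671 / 11 = 61 (exact division)
671 is NOT prime.

No, 671 is not prime


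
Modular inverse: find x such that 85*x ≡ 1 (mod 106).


Use the extended Euclidean algorithm on (106, 85); each row r = 106*s + 85*t:
r=106, s=1, t=0
r=85, s=0, t=1
q=1: r=21, s=1, t=-1   [106*(1) + 85*(-1) = 21]
q=4: r=1, s=-4, t=5   [106*(-4) + 85*(5) = 1]
q=21: r=0, s=85, t=-106   [106*(85) + 85*(-106) = 0]
GCD = 1 with t = 5, so 85*(5) ≡ 1 (mod 106)
Inverse = 5 mod 106 = 5
Check: 85 * 5 = 425 ≡ 1 (mod 106)

85^(-1) ≡ 5 (mod 106)


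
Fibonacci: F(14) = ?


Sequence: 1, 1, 2, 3, 5, 8, 13, 21, 34, 55, 89, 144, 233, 377
F(14) = 377


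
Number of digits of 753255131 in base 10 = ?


753255131 has 9 digits in base 10
floor(log10(753255131)) + 1 = floor(8.8769) + 1 = 9

9 digits (base 10)


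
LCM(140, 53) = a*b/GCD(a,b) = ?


GCD(140, 53) = 1
LCM = 140*53/1 = 7420/1 = 7420

LCM = 7420


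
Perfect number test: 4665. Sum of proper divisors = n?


Proper divisors of 4665: 1, 3, 5, 15, 311, 933, 1555
Sum = 1 + 3 + 5 + 15 + 311 + 933 + 1555 = 2823

No, 4665 is not perfect (2823 ≠ 4665)


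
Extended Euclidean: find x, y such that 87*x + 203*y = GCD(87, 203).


Tabular extended Euclidean (each row: r = 87*s + 203*t):
r=87, s=1, t=0
r=203, s=0, t=1
q=0: r=87, s=1, t=0   [87*(1) + 203*(0) = 87]
q=2: r=29, s=-2, t=1   [87*(-2) + 203*(1) = 29]
q=3: r=0, s=7, t=-3   [87*(7) + 203*(-3) = 0]
GCD = 29; from the row with r=29: x=-2, y=1
Check: 87*(-2) + 203*(1) = -174 + 203 = 29

GCD = 29, x = -2, y = 1


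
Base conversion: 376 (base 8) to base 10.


376 (base 8) = 254 (decimal)
254 (decimal) = 254 (base 10)


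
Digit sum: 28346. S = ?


2 + 8 + 3 + 4 + 6 = 23


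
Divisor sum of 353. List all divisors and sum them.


Divisors of 353: 1, 353
Sum = 1 + 353 = 354

σ(353) = 354


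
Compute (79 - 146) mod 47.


79 - 146 = -67
-67 mod 47 = 27


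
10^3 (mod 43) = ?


10^1 mod 43 = 10
10^2 mod 43 = 14
10^3 mod 43 = 11


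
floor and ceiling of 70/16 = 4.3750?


70/16 = 4.3750
floor = 4
ceil = 5

floor = 4, ceil = 5


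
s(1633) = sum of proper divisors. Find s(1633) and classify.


Proper divisors: 1, 23, 71
Sum = 1 + 23 + 71 = 95
95 < 1633 → deficient

s(1633) = 95 (deficient)


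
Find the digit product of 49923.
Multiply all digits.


4 × 9 × 9 × 2 × 3 = 1944


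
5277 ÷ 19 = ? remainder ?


5277 = 19 * 277 + 14
Check: 5263 + 14 = 5277

q = 277, r = 14


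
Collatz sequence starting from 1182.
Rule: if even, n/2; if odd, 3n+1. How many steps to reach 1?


1182 → 591 → 1774 → 887 → 2662 → 1331 → 3994 → 1997 → 5992 → 2996 → 1498 → 749 → 2248 → 1124 → 562 → 281 → 844 → 422 → 211 → 634 → 317 → 952 → 476 → 238 → 119 → 358 → 179 → 538 → 269 → 808 → 404 → 202 → 101 → 304 → 152 → 76 → 38 → 19 → 58 → 29 → 88 → 44 → 22 → 11 → 34 → 17 → 52 → 26 → 13 → 40 → 20 → 10 → 5 → 16 → 8 → 4 → 2 → 1
Total steps = 57

57 steps


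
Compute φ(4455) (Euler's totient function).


4455 = 3^4 × 5 × 11
Prime factors: 3, 5, 11
φ(4455) = 4455 × (1-1/3) × (1-1/5) × (1-1/11)
= 4455 × 2/3 × 4/5 × 10/11 = 2160

φ(4455) = 2160


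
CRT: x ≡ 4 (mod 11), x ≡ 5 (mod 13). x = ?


M = 11*13 = 143
M1 = M/11 = 13, M2 = M/13 = 11
M1^(-1) mod 11 = 6, M2^(-1) mod 13 = 6
x = 4*13*6 + 5*11*6 = 642
642 mod 143 = 70
Check: 70 mod 11 = 4 ✓, 70 mod 13 = 5 ✓

x ≡ 70 (mod 143)


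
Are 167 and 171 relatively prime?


Euclidean algorithm:
171 = 1 * 167 + 4
167 = 41 * 4 + 3
4 = 1 * 3 + 1
3 = 3 * 1 + 0
GCD(167, 171) = 1

Yes, coprime (GCD = 1)


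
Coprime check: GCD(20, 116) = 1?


Euclidean algorithm:
116 = 5 * 20 + 16
20 = 1 * 16 + 4
16 = 4 * 4 + 0
GCD(20, 116) = 4

No, not coprime (GCD = 4)


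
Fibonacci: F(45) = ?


Sequence: 1, 1, 2, 3, 5, 8, 13, 21, 34, 55, 89, 144, 233, 377, 610, 987, 1597, 2584, 4181, 6765, 10946, 17711, 28657, 46368, 75025, 121393, 196418, 317811, 514229, 832040, 1346269, 2178309, 3524578, 5702887, 9227465, 14930352, 24157817, 39088169, 63245986, 102334155, 165580141, 267914296, 433494437, 701408733, 1134903170
F(45) = 1134903170


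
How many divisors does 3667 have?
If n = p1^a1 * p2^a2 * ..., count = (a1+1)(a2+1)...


3667 = 19^1 × 193^1
d(3667) = (1+1) × (1+1) = 4

4 divisors


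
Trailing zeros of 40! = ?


floor(40/5) = 8
floor(40/25) = 1
Total = 9

9 trailing zeros


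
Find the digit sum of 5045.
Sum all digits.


5 + 0 + 4 + 5 = 14


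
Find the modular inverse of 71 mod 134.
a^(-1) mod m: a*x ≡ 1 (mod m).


Use the extended Euclidean algorithm on (134, 71); each row r = 134*s + 71*t:
r=134, s=1, t=0
r=71, s=0, t=1
q=1: r=63, s=1, t=-1   [134*(1) + 71*(-1) = 63]
q=1: r=8, s=-1, t=2   [134*(-1) + 71*(2) = 8]
q=7: r=7, s=8, t=-15   [134*(8) + 71*(-15) = 7]
q=1: r=1, s=-9, t=17   [134*(-9) + 71*(17) = 1]
q=7: r=0, s=71, t=-134   [134*(71) + 71*(-134) = 0]
GCD = 1 with t = 17, so 71*(17) ≡ 1 (mod 134)
Inverse = 17 mod 134 = 17
Check: 71 * 17 = 1207 ≡ 1 (mod 134)

71^(-1) ≡ 17 (mod 134)


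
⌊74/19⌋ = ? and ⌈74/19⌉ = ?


74/19 = 3.8947
floor = 3
ceil = 4

floor = 3, ceil = 4


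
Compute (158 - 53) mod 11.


158 - 53 = 105
105 mod 11 = 6


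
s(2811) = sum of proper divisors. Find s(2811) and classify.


Proper divisors: 1, 3, 937
Sum = 1 + 3 + 937 = 941
941 < 2811 → deficient

s(2811) = 941 (deficient)


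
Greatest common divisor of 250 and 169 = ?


250 = 1 * 169 + 81
169 = 2 * 81 + 7
81 = 11 * 7 + 4
7 = 1 * 4 + 3
4 = 1 * 3 + 1
3 = 3 * 1 + 0
GCD = 1


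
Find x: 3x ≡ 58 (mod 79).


GCD(3, 79) = 1, unique solution
a^(-1) mod 79 = 53
x = 53 * 58 mod 79 = 72

x ≡ 72 (mod 79)


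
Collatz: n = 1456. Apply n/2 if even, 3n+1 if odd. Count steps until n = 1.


1456 → 728 → 364 → 182 → 91 → 274 → 137 → 412 → 206 → 103 → 310 → 155 → 466 → 233 → 700 → 350 → 175 → 526 → 263 → 790 → 395 → 1186 → 593 → 1780 → 890 → 445 → 1336 → 668 → 334 → 167 → 502 → 251 → 754 → 377 → 1132 → 566 → 283 → 850 → 425 → 1276 → 638 → 319 → 958 → 479 → 1438 → 719 → 2158 → 1079 → 3238 → 1619 → 4858 → 2429 → 7288 → 3644 → 1822 → 911 → 2734 → 1367 → 4102 → 2051 → 6154 → 3077 → 9232 → 4616 → 2308 → 1154 → 577 → 1732 → 866 → 433 → 1300 → 650 → 325 → 976 → 488 → 244 → 122 → 61 → 184 → 92 → 46 → 23 → 70 → 35 → 106 → 53 → 160 → 80 → 40 → 20 → 10 → 5 → 16 → 8 → 4 → 2 → 1
Total steps = 96

96 steps


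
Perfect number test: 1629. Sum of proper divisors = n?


Proper divisors of 1629: 1, 3, 9, 181, 543
Sum = 1 + 3 + 9 + 181 + 543 = 737

No, 1629 is not perfect (737 ≠ 1629)


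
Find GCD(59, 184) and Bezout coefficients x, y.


Tabular extended Euclidean (each row: r = 59*s + 184*t):
r=59, s=1, t=0
r=184, s=0, t=1
q=0: r=59, s=1, t=0   [59*(1) + 184*(0) = 59]
q=3: r=7, s=-3, t=1   [59*(-3) + 184*(1) = 7]
q=8: r=3, s=25, t=-8   [59*(25) + 184*(-8) = 3]
q=2: r=1, s=-53, t=17   [59*(-53) + 184*(17) = 1]
q=3: r=0, s=184, t=-59   [59*(184) + 184*(-59) = 0]
GCD = 1; from the row with r=1: x=-53, y=17
Check: 59*(-53) + 184*(17) = -3127 + 3128 = 1

GCD = 1, x = -53, y = 17


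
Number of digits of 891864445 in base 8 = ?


891864445 in base 8 = 6512142575
Number of digits = 10

10 digits (base 8)


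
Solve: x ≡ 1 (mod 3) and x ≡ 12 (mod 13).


M = 3*13 = 39
M1 = M/3 = 13, M2 = M/13 = 3
M1^(-1) mod 3 = 1, M2^(-1) mod 13 = 9
x = 1*13*1 + 12*3*9 = 337
337 mod 39 = 25
Check: 25 mod 3 = 1 ✓, 25 mod 13 = 12 ✓

x ≡ 25 (mod 39)


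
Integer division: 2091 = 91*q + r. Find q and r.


2091 = 91 * 22 + 89
Check: 2002 + 89 = 2091

q = 22, r = 89


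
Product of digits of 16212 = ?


1 × 6 × 2 × 1 × 2 = 24


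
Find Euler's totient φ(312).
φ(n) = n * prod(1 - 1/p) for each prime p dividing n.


312 = 2^3 × 3 × 13
Prime factors: 2, 3, 13
φ(312) = 312 × (1-1/2) × (1-1/3) × (1-1/13)
= 312 × 1/2 × 2/3 × 12/13 = 96

φ(312) = 96


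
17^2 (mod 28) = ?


17^1 mod 28 = 17
17^2 mod 28 = 9


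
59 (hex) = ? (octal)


59 (base 16) = 89 (decimal)
89 (decimal) = 131 (base 8)


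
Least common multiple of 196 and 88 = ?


GCD(196, 88) = 4
LCM = 196*88/4 = 17248/4 = 4312

LCM = 4312


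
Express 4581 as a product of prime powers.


4581 / 3 = 1527
1527 / 3 = 509
509 / 509 = 1
4581 = 3^2 × 509


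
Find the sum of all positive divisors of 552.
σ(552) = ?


Divisors of 552: 1, 2, 3, 4, 6, 8, 12, 23, 24, 46, 69, 92, 138, 184, 276, 552
Sum = 1 + 2 + 3 + 4 + 6 + 8 + 12 + 23 + 24 + 46 + 69 + 92 + 138 + 184 + 276 + 552 = 1440

σ(552) = 1440


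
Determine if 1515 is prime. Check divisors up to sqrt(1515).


1515 / 3 = 505 (exact division)
1515 is NOT prime.

No, 1515 is not prime


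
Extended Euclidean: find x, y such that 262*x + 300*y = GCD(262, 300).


Tabular extended Euclidean (each row: r = 262*s + 300*t):
r=262, s=1, t=0
r=300, s=0, t=1
q=0: r=262, s=1, t=0   [262*(1) + 300*(0) = 262]
q=1: r=38, s=-1, t=1   [262*(-1) + 300*(1) = 38]
q=6: r=34, s=7, t=-6   [262*(7) + 300*(-6) = 34]
q=1: r=4, s=-8, t=7   [262*(-8) + 300*(7) = 4]
q=8: r=2, s=71, t=-62   [262*(71) + 300*(-62) = 2]
q=2: r=0, s=-150, t=131   [262*(-150) + 300*(131) = 0]
GCD = 2; from the row with r=2: x=71, y=-62
Check: 262*(71) + 300*(-62) = 18602 - 18600 = 2

GCD = 2, x = 71, y = -62


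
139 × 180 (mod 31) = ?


139 × 180 = 25020
25020 mod 31 = 3


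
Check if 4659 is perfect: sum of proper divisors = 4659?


Proper divisors of 4659: 1, 3, 1553
Sum = 1 + 3 + 1553 = 1557

No, 4659 is not perfect (1557 ≠ 4659)


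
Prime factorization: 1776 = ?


1776 / 2 = 888
888 / 2 = 444
444 / 2 = 222
222 / 2 = 111
111 / 3 = 37
37 / 37 = 1
1776 = 2^4 × 3 × 37


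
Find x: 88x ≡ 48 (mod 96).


GCD(88, 96) = 8 divides 48
Divide: 11x ≡ 6 (mod 12)
x ≡ 6 (mod 12)


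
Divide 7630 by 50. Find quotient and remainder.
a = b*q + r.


7630 = 50 * 152 + 30
Check: 7600 + 30 = 7630

q = 152, r = 30


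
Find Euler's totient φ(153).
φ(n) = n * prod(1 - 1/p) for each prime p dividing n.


153 = 3^2 × 17
Prime factors: 3, 17
φ(153) = 153 × (1-1/3) × (1-1/17)
= 153 × 2/3 × 16/17 = 96

φ(153) = 96


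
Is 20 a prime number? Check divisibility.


20 / 2 = 10 (exact division)
20 is NOT prime.

No, 20 is not prime


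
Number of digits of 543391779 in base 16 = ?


543391779 in base 16 = 20638023
Number of digits = 8

8 digits (base 16)


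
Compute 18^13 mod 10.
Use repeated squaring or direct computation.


18^1 mod 10 = 8
18^2 mod 10 = 4
18^3 mod 10 = 2
18^4 mod 10 = 6
18^5 mod 10 = 8
18^6 mod 10 = 4
18^7 mod 10 = 2
18^8 mod 10 = 6
18^9 mod 10 = 8
18^10 mod 10 = 4
18^11 mod 10 = 2
18^12 mod 10 = 6
18^13 mod 10 = 8


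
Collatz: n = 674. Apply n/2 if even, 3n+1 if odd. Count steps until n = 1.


674 → 337 → 1012 → 506 → 253 → 760 → 380 → 190 → 95 → 286 → 143 → 430 → 215 → 646 → 323 → 970 → 485 → 1456 → 728 → 364 → 182 → 91 → 274 → 137 → 412 → 206 → 103 → 310 → 155 → 466 → 233 → 700 → 350 → 175 → 526 → 263 → 790 → 395 → 1186 → 593 → 1780 → 890 → 445 → 1336 → 668 → 334 → 167 → 502 → 251 → 754 → 377 → 1132 → 566 → 283 → 850 → 425 → 1276 → 638 → 319 → 958 → 479 → 1438 → 719 → 2158 → 1079 → 3238 → 1619 → 4858 → 2429 → 7288 → 3644 → 1822 → 911 → 2734 → 1367 → 4102 → 2051 → 6154 → 3077 → 9232 → 4616 → 2308 → 1154 → 577 → 1732 → 866 → 433 → 1300 → 650 → 325 → 976 → 488 → 244 → 122 → 61 → 184 → 92 → 46 → 23 → 70 → 35 → 106 → 53 → 160 → 80 → 40 → 20 → 10 → 5 → 16 → 8 → 4 → 2 → 1
Total steps = 113

113 steps


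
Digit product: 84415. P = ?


8 × 4 × 4 × 1 × 5 = 640


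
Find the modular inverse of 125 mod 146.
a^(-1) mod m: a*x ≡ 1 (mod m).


Use the extended Euclidean algorithm on (146, 125); each row r = 146*s + 125*t:
r=146, s=1, t=0
r=125, s=0, t=1
q=1: r=21, s=1, t=-1   [146*(1) + 125*(-1) = 21]
q=5: r=20, s=-5, t=6   [146*(-5) + 125*(6) = 20]
q=1: r=1, s=6, t=-7   [146*(6) + 125*(-7) = 1]
q=20: r=0, s=-125, t=146   [146*(-125) + 125*(146) = 0]
GCD = 1 with t = -7, so 125*(-7) ≡ 1 (mod 146)
Inverse = -7 mod 146 = 139
Check: 125 * 139 = 17375 ≡ 1 (mod 146)

125^(-1) ≡ 139 (mod 146)


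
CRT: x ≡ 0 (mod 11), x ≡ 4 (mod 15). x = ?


M = 11*15 = 165
M1 = M/11 = 15, M2 = M/15 = 11
M1^(-1) mod 11 = 3, M2^(-1) mod 15 = 11
x = 0*15*3 + 4*11*11 = 484
484 mod 165 = 154
Check: 154 mod 11 = 0 ✓, 154 mod 15 = 4 ✓

x ≡ 154 (mod 165)


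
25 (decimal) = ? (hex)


25 (base 10) = 25 (decimal)
25 (decimal) = 19 (base 16)


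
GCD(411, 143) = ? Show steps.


411 = 2 * 143 + 125
143 = 1 * 125 + 18
125 = 6 * 18 + 17
18 = 1 * 17 + 1
17 = 17 * 1 + 0
GCD = 1


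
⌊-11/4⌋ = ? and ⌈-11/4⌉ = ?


-11/4 = -2.7500
floor = -3
ceil = -2

floor = -3, ceil = -2


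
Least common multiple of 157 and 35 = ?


GCD(157, 35) = 1
LCM = 157*35/1 = 5495/1 = 5495

LCM = 5495


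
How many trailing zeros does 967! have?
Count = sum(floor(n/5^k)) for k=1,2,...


floor(967/5) = 193
floor(967/25) = 38
floor(967/125) = 7
floor(967/625) = 1
Total = 239

239 trailing zeros


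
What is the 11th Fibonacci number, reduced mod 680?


F(k) mod 680 for k=1..11:
1, 1, 2, 3, 5, 8, 13, 21, 34, 55, 89
F(11) mod 680 = 89


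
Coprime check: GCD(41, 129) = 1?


Euclidean algorithm:
129 = 3 * 41 + 6
41 = 6 * 6 + 5
6 = 1 * 5 + 1
5 = 5 * 1 + 0
GCD(41, 129) = 1

Yes, coprime (GCD = 1)


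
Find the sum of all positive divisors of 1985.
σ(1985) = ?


Divisors of 1985: 1, 5, 397, 1985
Sum = 1 + 5 + 397 + 1985 = 2388

σ(1985) = 2388


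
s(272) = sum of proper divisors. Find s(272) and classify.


Proper divisors: 1, 2, 4, 8, 16, 17, 34, 68, 136
Sum = 1 + 2 + 4 + 8 + 16 + 17 + 34 + 68 + 136 = 286
286 > 272 → abundant

s(272) = 286 (abundant)


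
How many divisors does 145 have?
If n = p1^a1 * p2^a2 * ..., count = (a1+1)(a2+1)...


145 = 5^1 × 29^1
d(145) = (1+1) × (1+1) = 4

4 divisors


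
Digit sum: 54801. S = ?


5 + 4 + 8 + 0 + 1 = 18


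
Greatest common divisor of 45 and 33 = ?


45 = 1 * 33 + 12
33 = 2 * 12 + 9
12 = 1 * 9 + 3
9 = 3 * 3 + 0
GCD = 3


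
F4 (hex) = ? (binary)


F4 (base 16) = 244 (decimal)
244 (decimal) = 11110100 (base 2)


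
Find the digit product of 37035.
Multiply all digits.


3 × 7 × 0 × 3 × 5 = 0


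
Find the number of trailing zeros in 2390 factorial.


floor(2390/5) = 478
floor(2390/25) = 95
floor(2390/125) = 19
floor(2390/625) = 3
Total = 595

595 trailing zeros


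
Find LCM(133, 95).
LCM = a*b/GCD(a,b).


GCD(133, 95) = 19
LCM = 133*95/19 = 12635/19 = 665

LCM = 665


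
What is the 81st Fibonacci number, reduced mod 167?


F(k) mod 167 for k=1..81:
1, 1, 2, 3, 5, 8, 13, 21, 34, 55, 89, 144, 66, 43, 109, 152, 94, 79, 6, 85, 91, 9, 100, 109, 42, 151, 26, 10, 36, 46, 82, 128, 43, 4, 47, 51, 98, 149, 80, 62, 142, 37, 12, 49, 61, 110, 4, 114, 118, 65, 16, 81, 97, 11, 108, 119, 60, 12, 72, 84, 156, 73, 62, 135, 30, 165, 28, 26, 54, 80, 134, 47, 14, 61, 75, 136, 44, 13, 57, 70, 127
F(81) mod 167 = 127


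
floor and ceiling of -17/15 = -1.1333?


-17/15 = -1.1333
floor = -2
ceil = -1

floor = -2, ceil = -1


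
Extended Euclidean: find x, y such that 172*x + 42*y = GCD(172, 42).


Tabular extended Euclidean (each row: r = 172*s + 42*t):
r=172, s=1, t=0
r=42, s=0, t=1
q=4: r=4, s=1, t=-4   [172*(1) + 42*(-4) = 4]
q=10: r=2, s=-10, t=41   [172*(-10) + 42*(41) = 2]
q=2: r=0, s=21, t=-86   [172*(21) + 42*(-86) = 0]
GCD = 2; from the row with r=2: x=-10, y=41
Check: 172*(-10) + 42*(41) = -1720 + 1722 = 2

GCD = 2, x = -10, y = 41


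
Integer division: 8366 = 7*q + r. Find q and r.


8366 = 7 * 1195 + 1
Check: 8365 + 1 = 8366

q = 1195, r = 1


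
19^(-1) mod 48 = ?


Use the extended Euclidean algorithm on (48, 19); each row r = 48*s + 19*t:
r=48, s=1, t=0
r=19, s=0, t=1
q=2: r=10, s=1, t=-2   [48*(1) + 19*(-2) = 10]
q=1: r=9, s=-1, t=3   [48*(-1) + 19*(3) = 9]
q=1: r=1, s=2, t=-5   [48*(2) + 19*(-5) = 1]
q=9: r=0, s=-19, t=48   [48*(-19) + 19*(48) = 0]
GCD = 1 with t = -5, so 19*(-5) ≡ 1 (mod 48)
Inverse = -5 mod 48 = 43
Check: 19 * 43 = 817 ≡ 1 (mod 48)

19^(-1) ≡ 43 (mod 48)


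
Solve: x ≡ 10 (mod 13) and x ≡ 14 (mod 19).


M = 13*19 = 247
M1 = M/13 = 19, M2 = M/19 = 13
M1^(-1) mod 13 = 11, M2^(-1) mod 19 = 3
x = 10*19*11 + 14*13*3 = 2636
2636 mod 247 = 166
Check: 166 mod 13 = 10 ✓, 166 mod 19 = 14 ✓

x ≡ 166 (mod 247)


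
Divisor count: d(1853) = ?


1853 = 17^1 × 109^1
d(1853) = (1+1) × (1+1) = 4

4 divisors


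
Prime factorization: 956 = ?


956 / 2 = 478
478 / 2 = 239
239 / 239 = 1
956 = 2^2 × 239


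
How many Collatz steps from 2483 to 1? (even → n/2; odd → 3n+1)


2483 → 7450 → 3725 → 11176 → 5588 → 2794 → 1397 → 4192 → 2096 → 1048 → 524 → 262 → 131 → 394 → 197 → 592 → 296 → 148 → 74 → 37 → 112 → 56 → 28 → 14 → 7 → 22 → 11 → 34 → 17 → 52 → 26 → 13 → 40 → 20 → 10 → 5 → 16 → 8 → 4 → 2 → 1
Total steps = 40

40 steps


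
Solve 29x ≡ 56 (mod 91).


GCD(29, 91) = 1, unique solution
a^(-1) mod 91 = 22
x = 22 * 56 mod 91 = 49

x ≡ 49 (mod 91)


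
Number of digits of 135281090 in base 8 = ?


135281090 in base 8 = 1004034702
Number of digits = 10

10 digits (base 8)


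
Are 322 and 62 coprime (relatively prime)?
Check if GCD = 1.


Euclidean algorithm:
322 = 5 * 62 + 12
62 = 5 * 12 + 2
12 = 6 * 2 + 0
GCD(322, 62) = 2

No, not coprime (GCD = 2)


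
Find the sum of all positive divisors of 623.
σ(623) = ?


Divisors of 623: 1, 7, 89, 623
Sum = 1 + 7 + 89 + 623 = 720

σ(623) = 720


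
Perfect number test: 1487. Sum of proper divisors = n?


Proper divisors of 1487: 1
Sum = 1 = 1

No, 1487 is not perfect (1 ≠ 1487)


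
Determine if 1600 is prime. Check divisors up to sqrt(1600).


1600 / 2 = 800 (exact division)
1600 is NOT prime.

No, 1600 is not prime


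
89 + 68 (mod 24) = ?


89 + 68 = 157
157 mod 24 = 13


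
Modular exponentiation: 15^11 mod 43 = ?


15^1 mod 43 = 15
15^2 mod 43 = 10
15^3 mod 43 = 21
15^4 mod 43 = 14
15^5 mod 43 = 38
15^6 mod 43 = 11
15^7 mod 43 = 36
15^8 mod 43 = 24
15^9 mod 43 = 16
15^10 mod 43 = 25
15^11 mod 43 = 31


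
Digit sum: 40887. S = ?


4 + 0 + 8 + 8 + 7 = 27


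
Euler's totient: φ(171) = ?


171 = 3^2 × 19
Prime factors: 3, 19
φ(171) = 171 × (1-1/3) × (1-1/19)
= 171 × 2/3 × 18/19 = 108

φ(171) = 108


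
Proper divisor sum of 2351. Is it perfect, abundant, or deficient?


Proper divisors: 1
Sum = 1 = 1
1 < 2351 → deficient

s(2351) = 1 (deficient)


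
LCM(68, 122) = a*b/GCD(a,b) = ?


GCD(68, 122) = 2
LCM = 68*122/2 = 8296/2 = 4148

LCM = 4148


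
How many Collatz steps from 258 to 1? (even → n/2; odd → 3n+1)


258 → 129 → 388 → 194 → 97 → 292 → 146 → 73 → 220 → 110 → 55 → 166 → 83 → 250 → 125 → 376 → 188 → 94 → 47 → 142 → 71 → 214 → 107 → 322 → 161 → 484 → 242 → 121 → 364 → 182 → 91 → 274 → 137 → 412 → 206 → 103 → 310 → 155 → 466 → 233 → 700 → 350 → 175 → 526 → 263 → 790 → 395 → 1186 → 593 → 1780 → 890 → 445 → 1336 → 668 → 334 → 167 → 502 → 251 → 754 → 377 → 1132 → 566 → 283 → 850 → 425 → 1276 → 638 → 319 → 958 → 479 → 1438 → 719 → 2158 → 1079 → 3238 → 1619 → 4858 → 2429 → 7288 → 3644 → 1822 → 911 → 2734 → 1367 → 4102 → 2051 → 6154 → 3077 → 9232 → 4616 → 2308 → 1154 → 577 → 1732 → 866 → 433 → 1300 → 650 → 325 → 976 → 488 → 244 → 122 → 61 → 184 → 92 → 46 → 23 → 70 → 35 → 106 → 53 → 160 → 80 → 40 → 20 → 10 → 5 → 16 → 8 → 4 → 2 → 1
Total steps = 122

122 steps


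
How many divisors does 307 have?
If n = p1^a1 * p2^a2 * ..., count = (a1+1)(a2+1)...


307 = 307^1
d(307) = (1+1) = 2

2 divisors


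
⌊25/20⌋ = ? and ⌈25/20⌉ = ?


25/20 = 1.2500
floor = 1
ceil = 2

floor = 1, ceil = 2


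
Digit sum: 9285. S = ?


9 + 2 + 8 + 5 = 24


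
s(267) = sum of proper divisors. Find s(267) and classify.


Proper divisors: 1, 3, 89
Sum = 1 + 3 + 89 = 93
93 < 267 → deficient

s(267) = 93 (deficient)


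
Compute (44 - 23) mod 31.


44 - 23 = 21
21 mod 31 = 21


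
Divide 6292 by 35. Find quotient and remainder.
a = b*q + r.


6292 = 35 * 179 + 27
Check: 6265 + 27 = 6292

q = 179, r = 27


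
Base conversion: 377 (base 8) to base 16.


377 (base 8) = 255 (decimal)
255 (decimal) = FF (base 16)


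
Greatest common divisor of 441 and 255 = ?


441 = 1 * 255 + 186
255 = 1 * 186 + 69
186 = 2 * 69 + 48
69 = 1 * 48 + 21
48 = 2 * 21 + 6
21 = 3 * 6 + 3
6 = 2 * 3 + 0
GCD = 3


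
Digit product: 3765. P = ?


3 × 7 × 6 × 5 = 630


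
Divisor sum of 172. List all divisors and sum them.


Divisors of 172: 1, 2, 4, 43, 86, 172
Sum = 1 + 2 + 4 + 43 + 86 + 172 = 308

σ(172) = 308


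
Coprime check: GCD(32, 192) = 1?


Euclidean algorithm:
192 = 6 * 32 + 0
GCD(32, 192) = 32

No, not coprime (GCD = 32)


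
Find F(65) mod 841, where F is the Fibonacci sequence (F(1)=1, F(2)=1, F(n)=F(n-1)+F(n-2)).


F(k) mod 841 for k=1..65:
1, 1, 2, 3, 5, 8, 13, 21, 34, 55, 89, 144, 233, 377, 610, 146, 756, 61, 817, 37, 13, 50, 63, 113, 176, 289, 465, 754, 378, 291, 669, 119, 788, 66, 13, 79, 92, 171, 263, 434, 697, 290, 146, 436, 582, 177, 759, 95, 13, 108, 121, 229, 350, 579, 88, 667, 755, 581, 495, 235, 730, 124, 13, 137, 150
F(65) mod 841 = 150


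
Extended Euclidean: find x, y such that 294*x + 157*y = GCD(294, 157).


Tabular extended Euclidean (each row: r = 294*s + 157*t):
r=294, s=1, t=0
r=157, s=0, t=1
q=1: r=137, s=1, t=-1   [294*(1) + 157*(-1) = 137]
q=1: r=20, s=-1, t=2   [294*(-1) + 157*(2) = 20]
q=6: r=17, s=7, t=-13   [294*(7) + 157*(-13) = 17]
q=1: r=3, s=-8, t=15   [294*(-8) + 157*(15) = 3]
q=5: r=2, s=47, t=-88   [294*(47) + 157*(-88) = 2]
q=1: r=1, s=-55, t=103   [294*(-55) + 157*(103) = 1]
q=2: r=0, s=157, t=-294   [294*(157) + 157*(-294) = 0]
GCD = 1; from the row with r=1: x=-55, y=103
Check: 294*(-55) + 157*(103) = -16170 + 16171 = 1

GCD = 1, x = -55, y = 103


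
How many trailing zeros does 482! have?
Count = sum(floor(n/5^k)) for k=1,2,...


floor(482/5) = 96
floor(482/25) = 19
floor(482/125) = 3
Total = 118

118 trailing zeros


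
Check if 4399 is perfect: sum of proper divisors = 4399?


Proper divisors of 4399: 1, 53, 83
Sum = 1 + 53 + 83 = 137

No, 4399 is not perfect (137 ≠ 4399)


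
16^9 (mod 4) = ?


16^1 mod 4 = 0
16^2 mod 4 = 0
16^3 mod 4 = 0
16^4 mod 4 = 0
16^5 mod 4 = 0
16^6 mod 4 = 0
16^7 mod 4 = 0
16^8 mod 4 = 0
16^9 mod 4 = 0


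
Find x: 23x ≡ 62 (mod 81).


GCD(23, 81) = 1, unique solution
a^(-1) mod 81 = 74
x = 74 * 62 mod 81 = 52

x ≡ 52 (mod 81)


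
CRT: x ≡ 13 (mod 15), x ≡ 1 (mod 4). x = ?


M = 15*4 = 60
M1 = M/15 = 4, M2 = M/4 = 15
M1^(-1) mod 15 = 4, M2^(-1) mod 4 = 3
x = 13*4*4 + 1*15*3 = 253
253 mod 60 = 13
Check: 13 mod 15 = 13 ✓, 13 mod 4 = 1 ✓

x ≡ 13 (mod 60)


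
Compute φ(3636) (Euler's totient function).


3636 = 2^2 × 3^2 × 101
Prime factors: 2, 3, 101
φ(3636) = 3636 × (1-1/2) × (1-1/3) × (1-1/101)
= 3636 × 1/2 × 2/3 × 100/101 = 1200

φ(3636) = 1200


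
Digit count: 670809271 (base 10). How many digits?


670809271 has 9 digits in base 10
floor(log10(670809271)) + 1 = floor(8.8266) + 1 = 9

9 digits (base 10)


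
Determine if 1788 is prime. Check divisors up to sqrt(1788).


1788 / 2 = 894 (exact division)
1788 is NOT prime.

No, 1788 is not prime


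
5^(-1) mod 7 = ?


Use the extended Euclidean algorithm on (7, 5); each row r = 7*s + 5*t:
r=7, s=1, t=0
r=5, s=0, t=1
q=1: r=2, s=1, t=-1   [7*(1) + 5*(-1) = 2]
q=2: r=1, s=-2, t=3   [7*(-2) + 5*(3) = 1]
q=2: r=0, s=5, t=-7   [7*(5) + 5*(-7) = 0]
GCD = 1 with t = 3, so 5*(3) ≡ 1 (mod 7)
Inverse = 3 mod 7 = 3
Check: 5 * 3 = 15 ≡ 1 (mod 7)

5^(-1) ≡ 3 (mod 7)


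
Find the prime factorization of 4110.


4110 / 2 = 2055
2055 / 3 = 685
685 / 5 = 137
137 / 137 = 1
4110 = 2 × 3 × 5 × 137


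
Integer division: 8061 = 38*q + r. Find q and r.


8061 = 38 * 212 + 5
Check: 8056 + 5 = 8061

q = 212, r = 5


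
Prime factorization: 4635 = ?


4635 / 3 = 1545
1545 / 3 = 515
515 / 5 = 103
103 / 103 = 1
4635 = 3^2 × 5 × 103


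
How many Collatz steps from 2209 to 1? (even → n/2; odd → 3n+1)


2209 → 6628 → 3314 → 1657 → 4972 → 2486 → 1243 → 3730 → 1865 → 5596 → 2798 → 1399 → 4198 → 2099 → 6298 → 3149 → 9448 → 4724 → 2362 → 1181 → 3544 → 1772 → 886 → 443 → 1330 → 665 → 1996 → 998 → 499 → 1498 → 749 → 2248 → 1124 → 562 → 281 → 844 → 422 → 211 → 634 → 317 → 952 → 476 → 238 → 119 → 358 → 179 → 538 → 269 → 808 → 404 → 202 → 101 → 304 → 152 → 76 → 38 → 19 → 58 → 29 → 88 → 44 → 22 → 11 → 34 → 17 → 52 → 26 → 13 → 40 → 20 → 10 → 5 → 16 → 8 → 4 → 2 → 1
Total steps = 76

76 steps


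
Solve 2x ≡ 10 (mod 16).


GCD(2, 16) = 2 divides 10
Divide: 1x ≡ 5 (mod 8)
x ≡ 5 (mod 8)


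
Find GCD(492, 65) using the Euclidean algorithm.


492 = 7 * 65 + 37
65 = 1 * 37 + 28
37 = 1 * 28 + 9
28 = 3 * 9 + 1
9 = 9 * 1 + 0
GCD = 1


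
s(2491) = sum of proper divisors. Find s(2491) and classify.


Proper divisors: 1, 47, 53
Sum = 1 + 47 + 53 = 101
101 < 2491 → deficient

s(2491) = 101 (deficient)


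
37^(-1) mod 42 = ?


Use the extended Euclidean algorithm on (42, 37); each row r = 42*s + 37*t:
r=42, s=1, t=0
r=37, s=0, t=1
q=1: r=5, s=1, t=-1   [42*(1) + 37*(-1) = 5]
q=7: r=2, s=-7, t=8   [42*(-7) + 37*(8) = 2]
q=2: r=1, s=15, t=-17   [42*(15) + 37*(-17) = 1]
q=2: r=0, s=-37, t=42   [42*(-37) + 37*(42) = 0]
GCD = 1 with t = -17, so 37*(-17) ≡ 1 (mod 42)
Inverse = -17 mod 42 = 25
Check: 37 * 25 = 925 ≡ 1 (mod 42)

37^(-1) ≡ 25 (mod 42)


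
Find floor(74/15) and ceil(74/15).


74/15 = 4.9333
floor = 4
ceil = 5

floor = 4, ceil = 5


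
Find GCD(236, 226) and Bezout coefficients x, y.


Tabular extended Euclidean (each row: r = 236*s + 226*t):
r=236, s=1, t=0
r=226, s=0, t=1
q=1: r=10, s=1, t=-1   [236*(1) + 226*(-1) = 10]
q=22: r=6, s=-22, t=23   [236*(-22) + 226*(23) = 6]
q=1: r=4, s=23, t=-24   [236*(23) + 226*(-24) = 4]
q=1: r=2, s=-45, t=47   [236*(-45) + 226*(47) = 2]
q=2: r=0, s=113, t=-118   [236*(113) + 226*(-118) = 0]
GCD = 2; from the row with r=2: x=-45, y=47
Check: 236*(-45) + 226*(47) = -10620 + 10622 = 2

GCD = 2, x = -45, y = 47


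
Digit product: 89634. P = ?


8 × 9 × 6 × 3 × 4 = 5184


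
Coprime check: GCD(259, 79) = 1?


Euclidean algorithm:
259 = 3 * 79 + 22
79 = 3 * 22 + 13
22 = 1 * 13 + 9
13 = 1 * 9 + 4
9 = 2 * 4 + 1
4 = 4 * 1 + 0
GCD(259, 79) = 1

Yes, coprime (GCD = 1)


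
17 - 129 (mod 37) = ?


17 - 129 = -112
-112 mod 37 = 36


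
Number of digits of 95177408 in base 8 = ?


95177408 in base 8 = 553045300
Number of digits = 9

9 digits (base 8)


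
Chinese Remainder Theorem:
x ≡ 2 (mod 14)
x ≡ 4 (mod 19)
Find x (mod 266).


M = 14*19 = 266
M1 = M/14 = 19, M2 = M/19 = 14
M1^(-1) mod 14 = 3, M2^(-1) mod 19 = 15
x = 2*19*3 + 4*14*15 = 954
954 mod 266 = 156
Check: 156 mod 14 = 2 ✓, 156 mod 19 = 4 ✓

x ≡ 156 (mod 266)


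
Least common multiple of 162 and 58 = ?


GCD(162, 58) = 2
LCM = 162*58/2 = 9396/2 = 4698

LCM = 4698


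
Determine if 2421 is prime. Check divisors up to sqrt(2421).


2421 / 3 = 807 (exact division)
2421 is NOT prime.

No, 2421 is not prime


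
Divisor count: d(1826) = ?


1826 = 2^1 × 11^1 × 83^1
d(1826) = (1+1) × (1+1) × (1+1) = 8

8 divisors


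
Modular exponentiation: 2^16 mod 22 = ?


2^1 mod 22 = 2
2^2 mod 22 = 4
2^3 mod 22 = 8
2^4 mod 22 = 16
2^5 mod 22 = 10
2^6 mod 22 = 20
2^7 mod 22 = 18
2^8 mod 22 = 14
2^9 mod 22 = 6
2^10 mod 22 = 12
2^11 mod 22 = 2
2^12 mod 22 = 4
2^13 mod 22 = 8
2^14 mod 22 = 16
2^15 mod 22 = 10
2^16 mod 22 = 20


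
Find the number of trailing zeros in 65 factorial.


floor(65/5) = 13
floor(65/25) = 2
Total = 15

15 trailing zeros


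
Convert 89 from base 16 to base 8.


89 (base 16) = 137 (decimal)
137 (decimal) = 211 (base 8)


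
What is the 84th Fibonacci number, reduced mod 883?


F(k) mod 883 for k=1..84:
1, 1, 2, 3, 5, 8, 13, 21, 34, 55, 89, 144, 233, 377, 610, 104, 714, 818, 649, 584, 350, 51, 401, 452, 853, 422, 392, 814, 323, 254, 577, 831, 525, 473, 115, 588, 703, 408, 228, 636, 864, 617, 598, 332, 47, 379, 426, 805, 348, 270, 618, 5, 623, 628, 368, 113, 481, 594, 192, 786, 95, 881, 93, 91, 184, 275, 459, 734, 310, 161, 471, 632, 220, 852, 189, 158, 347, 505, 852, 474, 443, 34, 477, 511
F(84) mod 883 = 511


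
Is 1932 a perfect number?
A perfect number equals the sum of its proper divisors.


Proper divisors of 1932: 1, 2, 3, 4, 6, 7, 12, 14, 21, 23, 28, 42, 46, 69, 84, 92, 138, 161, 276, 322, 483, 644, 966
Sum = 1 + 2 + 3 + 4 + 6 + 7 + 12 + 14 + 21 + 23 + 28 + 42 + 46 + 69 + 84 + 92 + 138 + 161 + 276 + 322 + 483 + 644 + 966 = 3444

No, 1932 is not perfect (3444 ≠ 1932)


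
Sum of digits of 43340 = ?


4 + 3 + 3 + 4 + 0 = 14


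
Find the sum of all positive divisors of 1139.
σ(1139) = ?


Divisors of 1139: 1, 17, 67, 1139
Sum = 1 + 17 + 67 + 1139 = 1224

σ(1139) = 1224
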